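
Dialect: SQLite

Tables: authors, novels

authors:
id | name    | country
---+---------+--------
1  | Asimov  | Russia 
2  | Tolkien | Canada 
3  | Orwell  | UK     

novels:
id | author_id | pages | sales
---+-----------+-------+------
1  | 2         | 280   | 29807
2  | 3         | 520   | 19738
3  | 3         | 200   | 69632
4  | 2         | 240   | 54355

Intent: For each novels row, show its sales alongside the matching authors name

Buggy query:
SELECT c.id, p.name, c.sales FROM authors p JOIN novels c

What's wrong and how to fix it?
Bug: Missing join condition: each novels row is matched to all authors rows instead of just its own

Fix: Specify the join condition linking the foreign key to the parent id

Corrected query:
SELECT c.id, p.name, c.sales FROM authors p JOIN novels c ON c.author_id = p.id

Result:
id | name    | sales
---+---------+------
1  | Tolkien | 29807
2  | Orwell  | 19738
3  | Orwell  | 69632
4  | Tolkien | 54355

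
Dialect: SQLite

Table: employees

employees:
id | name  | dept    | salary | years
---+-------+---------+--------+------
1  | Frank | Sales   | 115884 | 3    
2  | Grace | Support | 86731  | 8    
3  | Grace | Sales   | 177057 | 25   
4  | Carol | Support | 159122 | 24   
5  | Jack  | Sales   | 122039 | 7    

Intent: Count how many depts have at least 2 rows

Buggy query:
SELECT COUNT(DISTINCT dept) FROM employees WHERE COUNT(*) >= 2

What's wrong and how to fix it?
Bug: WHERE filters individual rows, not groups, so a group-level COUNT is invalid there

Fix: Group first with HAVING COUNT(*) >= 2, then COUNT the resulting groups

Corrected query:
SELECT COUNT(*) FROM (SELECT dept FROM employees GROUP BY dept HAVING COUNT(*) >= 2)

Result:
COUNT(*)
--------
2       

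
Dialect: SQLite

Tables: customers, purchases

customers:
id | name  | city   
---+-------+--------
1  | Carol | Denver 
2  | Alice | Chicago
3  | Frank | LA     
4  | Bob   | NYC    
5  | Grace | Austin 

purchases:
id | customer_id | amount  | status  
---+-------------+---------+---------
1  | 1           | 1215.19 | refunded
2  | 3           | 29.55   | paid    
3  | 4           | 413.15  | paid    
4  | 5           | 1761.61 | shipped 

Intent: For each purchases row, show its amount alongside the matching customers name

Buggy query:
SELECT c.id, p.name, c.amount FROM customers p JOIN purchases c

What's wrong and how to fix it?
Bug: Missing join condition: each purchases row is matched to all customers rows instead of just its own

Fix: Add ON c.customer_id = p.id to the JOIN

Corrected query:
SELECT c.id, p.name, c.amount FROM customers p JOIN purchases c ON c.customer_id = p.id

Result:
id | name  | amount 
---+-------+--------
1  | Carol | 1215.19
2  | Frank | 29.55  
3  | Bob   | 413.15 
4  | Grace | 1761.61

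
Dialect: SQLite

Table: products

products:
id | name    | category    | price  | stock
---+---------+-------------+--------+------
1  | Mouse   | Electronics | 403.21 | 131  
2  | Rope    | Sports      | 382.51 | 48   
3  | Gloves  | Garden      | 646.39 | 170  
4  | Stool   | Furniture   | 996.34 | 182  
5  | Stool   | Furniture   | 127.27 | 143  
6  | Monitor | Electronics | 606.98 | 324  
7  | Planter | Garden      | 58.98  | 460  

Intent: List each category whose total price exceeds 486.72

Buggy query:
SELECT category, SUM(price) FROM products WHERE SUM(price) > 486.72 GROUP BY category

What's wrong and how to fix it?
Bug: WHERE runs before GROUP BY, so aggregates aren't available there

Fix: Move the aggregate condition to a HAVING clause

Corrected query:
SELECT category, SUM(price) FROM products GROUP BY category HAVING SUM(price) > 486.72

Result:
category    | SUM(price)
------------+-----------
Electronics | 1010.19   
Furniture   | 1123.61   
Garden      | 705.37    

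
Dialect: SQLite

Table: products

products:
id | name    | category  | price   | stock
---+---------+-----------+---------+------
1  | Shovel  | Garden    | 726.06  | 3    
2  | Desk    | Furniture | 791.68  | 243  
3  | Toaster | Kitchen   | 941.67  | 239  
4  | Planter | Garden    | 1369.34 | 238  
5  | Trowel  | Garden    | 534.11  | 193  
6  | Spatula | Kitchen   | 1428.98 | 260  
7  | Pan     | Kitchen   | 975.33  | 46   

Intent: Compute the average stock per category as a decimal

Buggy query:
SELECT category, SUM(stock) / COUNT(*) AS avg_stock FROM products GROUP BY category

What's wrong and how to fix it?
Bug: Both operands are integers, so '/' performs integer division and truncates

Fix: Cast one side to REAL so the division keeps the fractional part

Corrected query:
SELECT category, SUM(stock) * 1.0 / COUNT(*) AS avg_stock FROM products GROUP BY category

Result:
category  | avg_stock 
----------+-----------
Furniture | 243       
Garden    | 144.666667
Kitchen   | 181.666667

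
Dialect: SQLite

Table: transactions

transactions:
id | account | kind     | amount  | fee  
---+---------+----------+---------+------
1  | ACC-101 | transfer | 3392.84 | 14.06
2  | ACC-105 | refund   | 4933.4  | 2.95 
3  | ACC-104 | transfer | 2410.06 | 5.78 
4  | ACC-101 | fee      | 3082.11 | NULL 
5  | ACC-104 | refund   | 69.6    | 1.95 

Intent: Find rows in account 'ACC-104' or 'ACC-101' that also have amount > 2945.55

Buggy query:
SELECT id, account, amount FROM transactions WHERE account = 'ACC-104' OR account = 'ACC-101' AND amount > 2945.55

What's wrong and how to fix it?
Bug: Without parentheses, AND is evaluated before OR, so the amount filter only applies to the 'ACC-101' branch

Fix: Group the OR with parentheses (or use IN), then AND the threshold

Corrected query:
SELECT id, account, amount FROM transactions WHERE (account = 'ACC-104' OR account = 'ACC-101') AND amount > 2945.55

Result:
id | account | amount 
---+---------+--------
1  | ACC-101 | 3392.84
4  | ACC-101 | 3082.11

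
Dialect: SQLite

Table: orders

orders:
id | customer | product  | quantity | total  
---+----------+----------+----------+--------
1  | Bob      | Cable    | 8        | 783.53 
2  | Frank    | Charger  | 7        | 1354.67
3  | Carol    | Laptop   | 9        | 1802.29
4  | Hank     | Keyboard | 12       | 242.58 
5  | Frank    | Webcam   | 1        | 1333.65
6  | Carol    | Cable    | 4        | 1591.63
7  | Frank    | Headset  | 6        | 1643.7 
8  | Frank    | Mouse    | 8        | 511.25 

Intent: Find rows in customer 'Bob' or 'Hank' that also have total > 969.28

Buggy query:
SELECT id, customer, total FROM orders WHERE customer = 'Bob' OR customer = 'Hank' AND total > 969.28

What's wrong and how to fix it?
Bug: AND binds tighter than OR, so this parses as customer = 'Bob' OR (customer = 'Hank' AND total > 969.28)

Fix: Add parentheses around the OR so the AND applies to both alternatives

Corrected query:
SELECT id, customer, total FROM orders WHERE (customer = 'Bob' OR customer = 'Hank') AND total > 969.28

Result:
(no rows)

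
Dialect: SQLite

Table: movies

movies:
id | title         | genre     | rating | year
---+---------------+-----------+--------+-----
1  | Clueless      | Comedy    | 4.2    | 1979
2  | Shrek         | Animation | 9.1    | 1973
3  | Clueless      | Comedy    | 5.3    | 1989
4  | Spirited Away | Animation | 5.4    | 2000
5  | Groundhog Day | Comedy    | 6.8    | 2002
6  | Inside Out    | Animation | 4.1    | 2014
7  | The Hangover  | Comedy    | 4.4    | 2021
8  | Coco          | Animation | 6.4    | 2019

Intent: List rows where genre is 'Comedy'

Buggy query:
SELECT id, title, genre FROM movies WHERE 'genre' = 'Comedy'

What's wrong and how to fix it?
Bug: Single quotes denote string literals in SQL; the column name is being compared as a constant string

Fix: Remove the quotes around the column name (or use double quotes for an identifier)

Corrected query:
SELECT id, title, genre FROM movies WHERE genre = 'Comedy'

Result:
id | title         | genre 
---+---------------+-------
1  | Clueless      | Comedy
3  | Clueless      | Comedy
5  | Groundhog Day | Comedy
7  | The Hangover  | Comedy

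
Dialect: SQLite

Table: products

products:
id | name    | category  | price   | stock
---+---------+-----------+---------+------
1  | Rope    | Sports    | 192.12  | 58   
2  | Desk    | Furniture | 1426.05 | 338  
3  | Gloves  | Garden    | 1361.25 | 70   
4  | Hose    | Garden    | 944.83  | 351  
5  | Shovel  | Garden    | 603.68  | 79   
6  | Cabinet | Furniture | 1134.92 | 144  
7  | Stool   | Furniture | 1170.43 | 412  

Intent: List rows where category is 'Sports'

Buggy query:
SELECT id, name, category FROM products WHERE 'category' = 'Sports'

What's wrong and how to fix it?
Bug: Single quotes denote string literals in SQL; the column name is being compared as a constant string

Fix: Reference the column as category without single quotes

Corrected query:
SELECT id, name, category FROM products WHERE category = 'Sports'

Result:
id | name | category
---+------+---------
1  | Rope | Sports  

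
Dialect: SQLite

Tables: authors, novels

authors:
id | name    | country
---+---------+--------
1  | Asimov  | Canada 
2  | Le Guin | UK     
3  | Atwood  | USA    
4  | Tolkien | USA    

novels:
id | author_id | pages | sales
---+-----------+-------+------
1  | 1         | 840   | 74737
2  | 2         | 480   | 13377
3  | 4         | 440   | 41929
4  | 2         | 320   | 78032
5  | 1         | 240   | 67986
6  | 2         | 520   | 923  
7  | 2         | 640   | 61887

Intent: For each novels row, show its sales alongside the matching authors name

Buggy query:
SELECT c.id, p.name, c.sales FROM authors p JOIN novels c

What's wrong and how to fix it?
Bug: JOIN with no ON clause produces a cartesian product; every novels row pairs with every authors row

Fix: Add ON c.author_id = p.id to the JOIN

Corrected query:
SELECT c.id, p.name, c.sales FROM authors p JOIN novels c ON c.author_id = p.id

Result:
id | name    | sales
---+---------+------
1  | Asimov  | 74737
2  | Le Guin | 13377
3  | Tolkien | 41929
4  | Le Guin | 78032
5  | Asimov  | 67986
6  | Le Guin | 923  
7  | Le Guin | 61887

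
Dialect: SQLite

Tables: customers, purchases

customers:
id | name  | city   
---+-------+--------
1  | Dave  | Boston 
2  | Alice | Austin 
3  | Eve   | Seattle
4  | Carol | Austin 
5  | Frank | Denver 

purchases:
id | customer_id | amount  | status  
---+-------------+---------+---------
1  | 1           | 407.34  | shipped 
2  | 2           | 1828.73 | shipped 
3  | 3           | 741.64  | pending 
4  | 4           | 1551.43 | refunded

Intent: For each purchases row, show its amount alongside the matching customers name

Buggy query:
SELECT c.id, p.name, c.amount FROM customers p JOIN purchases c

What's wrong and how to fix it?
Bug: Missing join condition: each purchases row is matched to all customers rows instead of just its own

Fix: Specify the join condition linking the foreign key to the parent id

Corrected query:
SELECT c.id, p.name, c.amount FROM customers p JOIN purchases c ON c.customer_id = p.id

Result:
id | name  | amount 
---+-------+--------
1  | Dave  | 407.34 
2  | Alice | 1828.73
3  | Eve   | 741.64 
4  | Carol | 1551.43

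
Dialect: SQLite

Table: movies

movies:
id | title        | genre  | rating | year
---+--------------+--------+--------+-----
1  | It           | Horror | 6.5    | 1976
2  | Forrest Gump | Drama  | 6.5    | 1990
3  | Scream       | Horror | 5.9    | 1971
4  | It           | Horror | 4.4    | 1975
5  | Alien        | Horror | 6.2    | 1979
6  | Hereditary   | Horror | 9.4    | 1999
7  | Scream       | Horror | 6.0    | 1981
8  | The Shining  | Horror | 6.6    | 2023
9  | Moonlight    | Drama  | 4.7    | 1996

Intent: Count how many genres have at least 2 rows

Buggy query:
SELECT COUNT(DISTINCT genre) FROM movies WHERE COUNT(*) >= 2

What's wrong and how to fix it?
Bug: WHERE filters individual rows, not groups, so a group-level COUNT is invalid there

Fix: Group first with HAVING COUNT(*) >= 2, then COUNT the resulting groups

Corrected query:
SELECT COUNT(*) FROM (SELECT genre FROM movies GROUP BY genre HAVING COUNT(*) >= 2)

Result:
COUNT(*)
--------
2       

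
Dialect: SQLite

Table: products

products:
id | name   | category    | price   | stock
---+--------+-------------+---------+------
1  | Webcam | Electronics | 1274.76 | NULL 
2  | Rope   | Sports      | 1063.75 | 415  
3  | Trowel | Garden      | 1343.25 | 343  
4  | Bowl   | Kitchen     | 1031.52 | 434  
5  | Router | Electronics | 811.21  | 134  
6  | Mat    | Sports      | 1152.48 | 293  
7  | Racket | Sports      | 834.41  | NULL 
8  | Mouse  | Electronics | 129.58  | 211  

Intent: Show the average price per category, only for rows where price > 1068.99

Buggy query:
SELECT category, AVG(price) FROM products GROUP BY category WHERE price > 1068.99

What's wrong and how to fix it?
Bug: Row-level WHERE must come before GROUP BY in the clause order

Fix: Move the WHERE clause before GROUP BY

Corrected query:
SELECT category, AVG(price) FROM products WHERE price > 1068.99 GROUP BY category

Result:
category    | AVG(price)
------------+-----------
Electronics | 1274.76   
Garden      | 1343.25   
Sports      | 1152.48   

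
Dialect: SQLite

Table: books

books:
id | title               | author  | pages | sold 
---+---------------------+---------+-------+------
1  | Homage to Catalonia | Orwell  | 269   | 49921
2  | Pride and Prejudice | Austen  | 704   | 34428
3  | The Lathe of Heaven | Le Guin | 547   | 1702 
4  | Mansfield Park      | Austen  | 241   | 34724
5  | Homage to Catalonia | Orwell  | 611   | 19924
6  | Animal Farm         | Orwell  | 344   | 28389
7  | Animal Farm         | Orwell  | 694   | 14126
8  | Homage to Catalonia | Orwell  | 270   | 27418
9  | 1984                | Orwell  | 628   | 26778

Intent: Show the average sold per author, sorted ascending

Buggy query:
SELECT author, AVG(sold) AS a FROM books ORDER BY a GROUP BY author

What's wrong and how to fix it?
Bug: ORDER BY appears before GROUP BY; SQL clause order requires GROUP BY first

Fix: Move ORDER BY to the end, after GROUP BY

Corrected query:
SELECT author, AVG(sold) AS a FROM books GROUP BY author ORDER BY a

Result:
author  | a           
--------+-------------
Le Guin | 1702        
Orwell  | 27759.333333
Austen  | 34576       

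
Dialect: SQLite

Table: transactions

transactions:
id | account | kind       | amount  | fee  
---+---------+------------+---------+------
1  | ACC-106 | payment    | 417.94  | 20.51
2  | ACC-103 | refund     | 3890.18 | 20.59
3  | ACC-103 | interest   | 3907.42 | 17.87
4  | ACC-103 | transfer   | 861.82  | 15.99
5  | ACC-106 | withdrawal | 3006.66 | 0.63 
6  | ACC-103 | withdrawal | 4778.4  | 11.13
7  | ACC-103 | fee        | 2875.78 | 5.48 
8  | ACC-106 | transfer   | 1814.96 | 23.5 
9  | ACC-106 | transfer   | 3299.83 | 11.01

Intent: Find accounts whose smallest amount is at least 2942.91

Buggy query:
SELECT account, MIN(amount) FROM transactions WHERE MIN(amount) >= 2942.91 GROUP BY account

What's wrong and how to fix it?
Bug: Aggregates like MIN are computed per group after WHERE runs

Fix: Use HAVING for the per-group MIN condition

Corrected query:
SELECT account, MIN(amount) FROM transactions GROUP BY account HAVING MIN(amount) >= 2942.91

Result:
(no rows)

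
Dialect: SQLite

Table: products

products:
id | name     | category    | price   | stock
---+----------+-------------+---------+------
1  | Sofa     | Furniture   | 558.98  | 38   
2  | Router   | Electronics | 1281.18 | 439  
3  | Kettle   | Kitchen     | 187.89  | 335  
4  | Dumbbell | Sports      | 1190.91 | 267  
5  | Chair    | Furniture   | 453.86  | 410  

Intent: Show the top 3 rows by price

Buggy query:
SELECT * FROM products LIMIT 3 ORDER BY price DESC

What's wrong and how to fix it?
Bug: ORDER BY cannot follow LIMIT; LIMIT is the final clause

Fix: Sort with ORDER BY, then apply LIMIT

Corrected query:
SELECT * FROM products ORDER BY price DESC LIMIT 3

Result:
id | name     | category    | price   | stock
---+----------+-------------+---------+------
2  | Router   | Electronics | 1281.18 | 439  
4  | Dumbbell | Sports      | 1190.91 | 267  
1  | Sofa     | Furniture   | 558.98  | 38   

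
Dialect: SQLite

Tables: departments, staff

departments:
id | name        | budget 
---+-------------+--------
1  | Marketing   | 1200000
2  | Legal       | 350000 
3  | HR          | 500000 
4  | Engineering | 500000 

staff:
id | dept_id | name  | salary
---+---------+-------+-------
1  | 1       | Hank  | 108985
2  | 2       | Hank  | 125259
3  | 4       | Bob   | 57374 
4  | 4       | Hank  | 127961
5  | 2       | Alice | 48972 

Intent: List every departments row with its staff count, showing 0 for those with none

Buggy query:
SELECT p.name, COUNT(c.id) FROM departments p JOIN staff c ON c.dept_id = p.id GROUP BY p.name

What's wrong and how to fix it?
Bug: An inner join excludes parents with zero children

Fix: Use LEFT JOIN so parents without children still appear (COUNT(c.id) gives 0)

Corrected query:
SELECT p.name, COUNT(c.id) FROM departments p LEFT JOIN staff c ON c.dept_id = p.id GROUP BY p.name

Result:
name        | COUNT(c.id)
------------+------------
Engineering | 2          
HR          | 0          
Legal       | 2          
Marketing   | 1          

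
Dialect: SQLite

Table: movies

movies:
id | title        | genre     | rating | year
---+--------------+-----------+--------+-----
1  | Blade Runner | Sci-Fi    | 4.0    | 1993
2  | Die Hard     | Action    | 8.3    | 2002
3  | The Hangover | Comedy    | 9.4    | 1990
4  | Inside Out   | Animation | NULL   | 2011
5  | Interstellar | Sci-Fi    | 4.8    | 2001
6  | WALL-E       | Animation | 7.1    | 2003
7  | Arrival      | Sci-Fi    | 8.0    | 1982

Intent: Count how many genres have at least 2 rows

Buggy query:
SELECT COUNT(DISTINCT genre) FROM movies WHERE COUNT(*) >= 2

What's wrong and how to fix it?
Bug: WHERE filters individual rows, not groups, so a group-level COUNT is invalid there

Fix: Group first with HAVING COUNT(*) >= 2, then COUNT the resulting groups

Corrected query:
SELECT COUNT(*) FROM (SELECT genre FROM movies GROUP BY genre HAVING COUNT(*) >= 2)

Result:
COUNT(*)
--------
2       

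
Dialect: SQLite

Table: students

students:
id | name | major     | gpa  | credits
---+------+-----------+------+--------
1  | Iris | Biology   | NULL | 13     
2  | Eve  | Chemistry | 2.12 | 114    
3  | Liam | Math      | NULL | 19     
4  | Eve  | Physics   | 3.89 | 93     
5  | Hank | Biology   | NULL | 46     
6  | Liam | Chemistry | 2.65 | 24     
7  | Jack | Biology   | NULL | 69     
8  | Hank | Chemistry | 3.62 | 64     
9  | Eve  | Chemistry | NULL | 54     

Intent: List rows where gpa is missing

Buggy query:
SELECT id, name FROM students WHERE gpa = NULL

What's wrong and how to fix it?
Bug: '= NULL' is always unknown in SQL three-valued logic, so no rows match

Fix: Use IS NULL to test for NULL

Corrected query:
SELECT id, name FROM students WHERE gpa IS NULL

Result:
id | name
---+-----
1  | Iris
3  | Liam
5  | Hank
7  | Jack
9  | Eve 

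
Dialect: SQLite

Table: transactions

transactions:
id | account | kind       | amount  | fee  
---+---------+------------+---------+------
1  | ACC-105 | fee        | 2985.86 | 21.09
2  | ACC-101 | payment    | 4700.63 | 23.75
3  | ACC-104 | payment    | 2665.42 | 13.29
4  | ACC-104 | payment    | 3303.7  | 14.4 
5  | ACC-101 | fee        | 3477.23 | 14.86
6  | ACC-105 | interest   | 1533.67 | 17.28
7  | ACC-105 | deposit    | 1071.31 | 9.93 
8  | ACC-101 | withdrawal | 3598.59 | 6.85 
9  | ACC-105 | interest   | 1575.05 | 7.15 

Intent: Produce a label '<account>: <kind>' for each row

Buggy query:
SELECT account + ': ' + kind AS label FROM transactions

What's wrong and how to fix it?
Bug: '+' is numeric addition; on text columns SQLite converts them to 0 instead of concatenating

Fix: Replace + with || to concatenate text

Corrected query:
SELECT account || ': ' || kind AS label FROM transactions

Result:
label              
-------------------
ACC-105: fee       
ACC-101: payment   
ACC-104: payment   
ACC-104: payment   
ACC-101: fee       
ACC-105: interest  
ACC-105: deposit   
ACC-101: withdrawal
ACC-105: interest  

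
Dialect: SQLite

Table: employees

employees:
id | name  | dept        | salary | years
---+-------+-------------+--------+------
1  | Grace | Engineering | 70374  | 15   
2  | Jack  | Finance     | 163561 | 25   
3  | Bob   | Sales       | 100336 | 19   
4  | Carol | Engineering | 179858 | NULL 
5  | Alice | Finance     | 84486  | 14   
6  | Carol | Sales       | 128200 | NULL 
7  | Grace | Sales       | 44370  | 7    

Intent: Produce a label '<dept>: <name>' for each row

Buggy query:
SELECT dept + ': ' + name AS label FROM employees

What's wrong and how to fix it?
Bug: '+' is numeric addition; on text columns SQLite converts them to 0 instead of concatenating

Fix: Replace + with || to concatenate text

Corrected query:
SELECT dept || ': ' || name AS label FROM employees

Result:
label             
------------------
Engineering: Grace
Finance: Jack     
Sales: Bob        
Engineering: Carol
Finance: Alice    
Sales: Carol      
Sales: Grace      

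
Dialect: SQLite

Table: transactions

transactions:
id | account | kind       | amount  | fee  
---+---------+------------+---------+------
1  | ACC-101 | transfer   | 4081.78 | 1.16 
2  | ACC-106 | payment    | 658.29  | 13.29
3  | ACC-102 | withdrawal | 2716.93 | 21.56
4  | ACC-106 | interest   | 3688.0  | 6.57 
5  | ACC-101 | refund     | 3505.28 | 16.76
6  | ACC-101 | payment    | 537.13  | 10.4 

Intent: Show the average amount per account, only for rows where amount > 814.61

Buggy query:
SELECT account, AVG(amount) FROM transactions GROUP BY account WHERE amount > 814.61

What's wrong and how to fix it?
Bug: Row-level WHERE must come before GROUP BY in the clause order

Fix: Place WHERE between FROM and GROUP BY

Corrected query:
SELECT account, AVG(amount) FROM transactions WHERE amount > 814.61 GROUP BY account

Result:
account | AVG(amount)
--------+------------
ACC-101 | 3793.53    
ACC-102 | 2716.93    
ACC-106 | 3688       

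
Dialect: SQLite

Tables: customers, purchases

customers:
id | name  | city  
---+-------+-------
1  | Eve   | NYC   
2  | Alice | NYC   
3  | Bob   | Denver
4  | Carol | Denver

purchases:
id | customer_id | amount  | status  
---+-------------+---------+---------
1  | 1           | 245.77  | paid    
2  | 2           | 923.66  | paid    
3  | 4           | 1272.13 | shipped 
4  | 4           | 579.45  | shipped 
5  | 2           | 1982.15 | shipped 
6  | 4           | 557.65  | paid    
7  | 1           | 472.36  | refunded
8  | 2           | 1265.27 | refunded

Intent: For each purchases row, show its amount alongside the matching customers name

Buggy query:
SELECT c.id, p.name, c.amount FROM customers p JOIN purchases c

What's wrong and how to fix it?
Bug: Missing join condition: each purchases row is matched to all customers rows instead of just its own

Fix: Add ON c.customer_id = p.id to the JOIN

Corrected query:
SELECT c.id, p.name, c.amount FROM customers p JOIN purchases c ON c.customer_id = p.id

Result:
id | name  | amount 
---+-------+--------
1  | Eve   | 245.77 
2  | Alice | 923.66 
3  | Carol | 1272.13
4  | Carol | 579.45 
5  | Alice | 1982.15
6  | Carol | 557.65 
7  | Eve   | 472.36 
8  | Alice | 1265.27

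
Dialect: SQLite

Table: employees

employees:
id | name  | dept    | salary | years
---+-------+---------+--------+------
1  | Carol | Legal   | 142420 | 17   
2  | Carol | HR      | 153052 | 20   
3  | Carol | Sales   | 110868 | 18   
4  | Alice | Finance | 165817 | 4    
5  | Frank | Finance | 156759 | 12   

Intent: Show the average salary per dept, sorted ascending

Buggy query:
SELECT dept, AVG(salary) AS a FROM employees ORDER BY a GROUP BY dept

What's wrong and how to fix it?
Bug: ORDER BY appears before GROUP BY; SQL clause order requires GROUP BY first

Fix: Move ORDER BY to the end, after GROUP BY

Corrected query:
SELECT dept, AVG(salary) AS a FROM employees GROUP BY dept ORDER BY a

Result:
dept    | a     
--------+-------
Sales   | 110868
Legal   | 142420
HR      | 153052
Finance | 161288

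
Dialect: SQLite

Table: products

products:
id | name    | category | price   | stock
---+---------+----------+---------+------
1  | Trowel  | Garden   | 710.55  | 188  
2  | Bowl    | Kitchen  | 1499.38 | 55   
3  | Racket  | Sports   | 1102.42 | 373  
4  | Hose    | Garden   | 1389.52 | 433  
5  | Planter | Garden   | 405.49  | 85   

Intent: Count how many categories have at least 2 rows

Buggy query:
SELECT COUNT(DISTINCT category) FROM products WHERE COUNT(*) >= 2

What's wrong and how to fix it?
Bug: COUNT(*) cannot appear in WHERE; the per-group count doesn't exist yet

Fix: Use a subquery that GROUPs and filters with HAVING, then count its rows

Corrected query:
SELECT COUNT(*) FROM (SELECT category FROM products GROUP BY category HAVING COUNT(*) >= 2)

Result:
COUNT(*)
--------
1       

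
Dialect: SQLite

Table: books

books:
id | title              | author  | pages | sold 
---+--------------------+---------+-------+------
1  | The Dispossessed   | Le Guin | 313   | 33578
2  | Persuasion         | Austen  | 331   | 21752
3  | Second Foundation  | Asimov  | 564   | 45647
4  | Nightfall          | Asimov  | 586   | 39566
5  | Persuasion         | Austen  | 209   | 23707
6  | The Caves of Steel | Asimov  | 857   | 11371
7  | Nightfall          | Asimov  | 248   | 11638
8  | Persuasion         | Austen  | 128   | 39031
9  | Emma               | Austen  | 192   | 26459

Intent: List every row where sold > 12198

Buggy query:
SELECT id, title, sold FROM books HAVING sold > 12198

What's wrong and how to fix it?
Bug: This is a non-aggregate query (no GROUP BY, no aggregates), so in SQLite the HAVING clause is invalid here; a row-level condition belongs in WHERE

Fix: Replace HAVING with WHERE since the condition applies to individual rows

Corrected query:
SELECT id, title, sold FROM books WHERE sold > 12198

Result:
id | title             | sold 
---+-------------------+------
1  | The Dispossessed  | 33578
2  | Persuasion        | 21752
3  | Second Foundation | 45647
4  | Nightfall         | 39566
5  | Persuasion        | 23707
8  | Persuasion        | 39031
9  | Emma              | 26459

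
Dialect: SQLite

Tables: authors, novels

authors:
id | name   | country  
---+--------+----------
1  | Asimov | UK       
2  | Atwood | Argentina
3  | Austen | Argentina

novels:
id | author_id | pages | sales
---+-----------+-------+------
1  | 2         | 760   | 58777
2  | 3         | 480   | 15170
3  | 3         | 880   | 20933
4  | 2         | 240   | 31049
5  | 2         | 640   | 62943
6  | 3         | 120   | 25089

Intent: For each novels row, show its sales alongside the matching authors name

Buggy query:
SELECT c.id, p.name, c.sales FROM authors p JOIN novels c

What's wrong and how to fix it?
Bug: Missing join condition: each novels row is matched to all authors rows instead of just its own

Fix: Specify the join condition linking the foreign key to the parent id

Corrected query:
SELECT c.id, p.name, c.sales FROM authors p JOIN novels c ON c.author_id = p.id

Result:
id | name   | sales
---+--------+------
1  | Atwood | 58777
2  | Austen | 15170
3  | Austen | 20933
4  | Atwood | 31049
5  | Atwood | 62943
6  | Austen | 25089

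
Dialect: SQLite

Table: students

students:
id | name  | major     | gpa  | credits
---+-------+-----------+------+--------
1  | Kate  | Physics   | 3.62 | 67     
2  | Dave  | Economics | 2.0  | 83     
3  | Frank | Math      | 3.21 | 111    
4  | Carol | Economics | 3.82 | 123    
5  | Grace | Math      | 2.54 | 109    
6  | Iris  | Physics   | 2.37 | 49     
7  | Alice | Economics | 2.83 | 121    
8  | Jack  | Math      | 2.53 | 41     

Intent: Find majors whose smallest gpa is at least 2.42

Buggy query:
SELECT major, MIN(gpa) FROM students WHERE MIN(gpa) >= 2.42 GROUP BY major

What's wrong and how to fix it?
Bug: MIN() in WHERE is a misuse of aggregate

Fix: Use HAVING for the per-group MIN condition

Corrected query:
SELECT major, MIN(gpa) FROM students GROUP BY major HAVING MIN(gpa) >= 2.42

Result:
major | MIN(gpa)
------+---------
Math  | 2.53    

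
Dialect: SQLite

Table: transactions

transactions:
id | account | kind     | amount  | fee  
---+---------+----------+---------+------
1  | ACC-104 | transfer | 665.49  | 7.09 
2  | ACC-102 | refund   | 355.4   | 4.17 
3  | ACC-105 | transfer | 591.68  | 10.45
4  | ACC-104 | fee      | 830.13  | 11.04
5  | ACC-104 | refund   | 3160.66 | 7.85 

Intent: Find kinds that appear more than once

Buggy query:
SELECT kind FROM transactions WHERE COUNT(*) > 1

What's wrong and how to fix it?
Bug: WHERE can't reference COUNT(*); aggregates are computed after WHERE

Fix: Group first, then use HAVING for the count condition

Corrected query:
SELECT kind FROM transactions GROUP BY kind HAVING COUNT(*) > 1

Result:
kind    
--------
refund  
transfer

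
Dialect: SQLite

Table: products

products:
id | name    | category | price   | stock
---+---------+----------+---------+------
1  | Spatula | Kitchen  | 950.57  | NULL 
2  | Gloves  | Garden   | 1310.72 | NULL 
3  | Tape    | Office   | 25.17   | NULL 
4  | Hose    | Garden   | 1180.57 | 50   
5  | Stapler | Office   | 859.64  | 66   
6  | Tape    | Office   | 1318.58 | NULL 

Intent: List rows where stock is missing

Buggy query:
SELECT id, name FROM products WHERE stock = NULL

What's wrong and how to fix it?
Bug: Comparing to NULL with '=' never matches; NULL = NULL is unknown, not true

Fix: Replace '= NULL' with 'IS NULL'

Corrected query:
SELECT id, name FROM products WHERE stock IS NULL

Result:
id | name   
---+--------
1  | Spatula
2  | Gloves 
3  | Tape   
6  | Tape   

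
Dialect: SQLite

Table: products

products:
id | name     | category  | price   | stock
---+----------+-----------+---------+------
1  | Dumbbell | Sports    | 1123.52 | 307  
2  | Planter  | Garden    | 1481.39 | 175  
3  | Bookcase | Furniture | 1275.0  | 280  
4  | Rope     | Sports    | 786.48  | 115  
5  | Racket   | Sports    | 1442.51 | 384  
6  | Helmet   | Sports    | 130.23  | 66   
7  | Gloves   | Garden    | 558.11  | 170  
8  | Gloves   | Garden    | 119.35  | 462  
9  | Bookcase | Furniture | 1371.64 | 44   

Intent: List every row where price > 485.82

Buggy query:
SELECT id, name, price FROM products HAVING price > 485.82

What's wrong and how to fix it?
Bug: HAVING filters the output of aggregation, but this query has no GROUP BY and no aggregate functions, so SQLite rejects it (HAVING clause on a non-aggregate query); the condition here is per row

Fix: Replace HAVING with WHERE since the condition applies to individual rows

Corrected query:
SELECT id, name, price FROM products WHERE price > 485.82

Result:
id | name     | price  
---+----------+--------
1  | Dumbbell | 1123.52
2  | Planter  | 1481.39
3  | Bookcase | 1275   
4  | Rope     | 786.48 
5  | Racket   | 1442.51
7  | Gloves   | 558.11 
9  | Bookcase | 1371.64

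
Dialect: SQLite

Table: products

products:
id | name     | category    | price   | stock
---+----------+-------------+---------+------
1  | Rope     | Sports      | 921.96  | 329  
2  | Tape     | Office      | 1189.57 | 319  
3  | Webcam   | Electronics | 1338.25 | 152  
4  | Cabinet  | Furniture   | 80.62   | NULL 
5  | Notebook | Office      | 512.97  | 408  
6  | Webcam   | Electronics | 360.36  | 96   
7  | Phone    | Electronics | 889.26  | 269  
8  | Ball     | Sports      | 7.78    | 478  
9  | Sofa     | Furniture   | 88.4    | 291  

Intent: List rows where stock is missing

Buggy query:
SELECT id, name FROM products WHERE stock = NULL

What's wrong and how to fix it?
Bug: Comparing to NULL with '=' never matches; NULL = NULL is unknown, not true

Fix: Replace '= NULL' with 'IS NULL'

Corrected query:
SELECT id, name FROM products WHERE stock IS NULL

Result:
id | name   
---+--------
4  | Cabinet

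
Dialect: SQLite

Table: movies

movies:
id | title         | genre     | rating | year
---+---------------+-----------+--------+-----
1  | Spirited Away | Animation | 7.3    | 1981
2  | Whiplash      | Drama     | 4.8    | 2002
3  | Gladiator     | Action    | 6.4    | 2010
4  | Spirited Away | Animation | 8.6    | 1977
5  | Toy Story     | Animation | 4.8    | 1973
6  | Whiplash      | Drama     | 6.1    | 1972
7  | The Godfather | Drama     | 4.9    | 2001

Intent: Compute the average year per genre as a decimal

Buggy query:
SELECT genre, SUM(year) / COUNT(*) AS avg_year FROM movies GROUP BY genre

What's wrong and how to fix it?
Bug: Both operands are integers, so '/' performs integer division and truncates

Fix: Multiply by 1.0 (or CAST to REAL) to force floating-point division

Corrected query:
SELECT genre, SUM(year) * 1.0 / COUNT(*) AS avg_year FROM movies GROUP BY genre

Result:
genre     | avg_year   
----------+------------
Action    | 2010       
Animation | 1977       
Drama     | 1991.666667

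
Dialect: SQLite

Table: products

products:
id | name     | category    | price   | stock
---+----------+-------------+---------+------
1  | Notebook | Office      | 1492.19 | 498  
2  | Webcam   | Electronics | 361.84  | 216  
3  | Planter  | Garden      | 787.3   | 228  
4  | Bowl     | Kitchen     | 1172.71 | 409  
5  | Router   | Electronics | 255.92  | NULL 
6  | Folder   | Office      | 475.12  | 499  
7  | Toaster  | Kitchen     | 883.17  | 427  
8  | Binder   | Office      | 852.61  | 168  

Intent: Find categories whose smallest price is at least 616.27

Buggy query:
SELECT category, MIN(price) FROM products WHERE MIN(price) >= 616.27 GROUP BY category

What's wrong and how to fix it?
Bug: Aggregates like MIN are computed per group after WHERE runs

Fix: Replace WHERE with HAVING after the GROUP BY

Corrected query:
SELECT category, MIN(price) FROM products GROUP BY category HAVING MIN(price) >= 616.27

Result:
category | MIN(price)
---------+-----------
Garden   | 787.3     
Kitchen  | 883.17    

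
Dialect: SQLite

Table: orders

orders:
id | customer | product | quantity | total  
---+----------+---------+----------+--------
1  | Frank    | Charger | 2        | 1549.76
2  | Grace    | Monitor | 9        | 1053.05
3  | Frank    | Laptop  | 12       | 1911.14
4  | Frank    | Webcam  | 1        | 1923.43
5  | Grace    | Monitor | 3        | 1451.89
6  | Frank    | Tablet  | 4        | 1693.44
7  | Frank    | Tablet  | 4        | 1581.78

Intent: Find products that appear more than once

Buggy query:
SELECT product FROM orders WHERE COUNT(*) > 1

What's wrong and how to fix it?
Bug: COUNT(*) is an aggregate and cannot be used in WHERE

Fix: Group first, then use HAVING for the count condition

Corrected query:
SELECT product FROM orders GROUP BY product HAVING COUNT(*) > 1

Result:
product
-------
Monitor
Tablet 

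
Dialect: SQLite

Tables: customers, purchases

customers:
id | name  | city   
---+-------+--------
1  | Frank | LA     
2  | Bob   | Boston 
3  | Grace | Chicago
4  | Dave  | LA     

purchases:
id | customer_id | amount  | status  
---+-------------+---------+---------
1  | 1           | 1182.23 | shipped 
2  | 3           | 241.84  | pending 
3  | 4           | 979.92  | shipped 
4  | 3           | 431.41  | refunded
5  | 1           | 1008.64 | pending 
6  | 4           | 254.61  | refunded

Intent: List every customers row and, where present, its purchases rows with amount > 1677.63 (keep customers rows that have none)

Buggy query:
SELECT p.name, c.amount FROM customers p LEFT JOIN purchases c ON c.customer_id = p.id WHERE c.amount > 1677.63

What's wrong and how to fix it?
Bug: A WHERE condition on the right-hand table after LEFT JOIN drops unmatched parents

Fix: Move the right-table condition into the ON clause so unmatched parents are kept

Corrected query:
SELECT p.name, c.amount FROM customers p LEFT JOIN purchases c ON c.customer_id = p.id AND c.amount > 1677.63

Result:
name  | amount
------+-------
Frank | NULL  
Bob   | NULL  
Grace | NULL  
Dave  | NULL  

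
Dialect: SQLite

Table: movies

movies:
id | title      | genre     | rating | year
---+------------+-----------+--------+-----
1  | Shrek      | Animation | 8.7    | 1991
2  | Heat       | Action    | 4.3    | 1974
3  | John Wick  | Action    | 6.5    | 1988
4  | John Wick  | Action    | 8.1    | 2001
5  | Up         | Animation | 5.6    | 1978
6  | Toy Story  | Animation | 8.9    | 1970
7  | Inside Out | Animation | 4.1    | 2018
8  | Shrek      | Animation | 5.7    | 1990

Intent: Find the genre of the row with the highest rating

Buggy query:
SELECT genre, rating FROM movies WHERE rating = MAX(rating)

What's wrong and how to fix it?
Bug: WHERE is evaluated per row; an aggregate over the whole table isn't defined there

Fix: Wrap MAX in a scalar subquery so WHERE compares against a single value

Corrected query:
SELECT genre, rating FROM movies WHERE rating = (SELECT MAX(rating) FROM movies)

Result:
genre     | rating
----------+-------
Animation | 8.9   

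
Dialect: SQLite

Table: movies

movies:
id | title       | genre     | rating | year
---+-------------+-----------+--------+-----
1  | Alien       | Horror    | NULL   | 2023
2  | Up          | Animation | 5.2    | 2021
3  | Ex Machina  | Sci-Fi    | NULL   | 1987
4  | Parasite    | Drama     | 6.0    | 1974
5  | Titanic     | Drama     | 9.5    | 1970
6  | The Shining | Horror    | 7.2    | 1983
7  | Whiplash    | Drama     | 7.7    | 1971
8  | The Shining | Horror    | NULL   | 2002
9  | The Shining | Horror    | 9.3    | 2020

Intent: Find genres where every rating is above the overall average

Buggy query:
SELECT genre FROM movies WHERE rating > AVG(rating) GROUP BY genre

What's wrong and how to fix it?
Bug: AVG() is an aggregate; it can't sit directly in WHERE

Fix: Compute the overall average in a scalar subquery and compare each group's MIN against it in HAVING

Corrected query:
SELECT genre FROM movies GROUP BY genre HAVING MIN(rating) > (SELECT AVG(rating) FROM movies)

Result:
(no rows)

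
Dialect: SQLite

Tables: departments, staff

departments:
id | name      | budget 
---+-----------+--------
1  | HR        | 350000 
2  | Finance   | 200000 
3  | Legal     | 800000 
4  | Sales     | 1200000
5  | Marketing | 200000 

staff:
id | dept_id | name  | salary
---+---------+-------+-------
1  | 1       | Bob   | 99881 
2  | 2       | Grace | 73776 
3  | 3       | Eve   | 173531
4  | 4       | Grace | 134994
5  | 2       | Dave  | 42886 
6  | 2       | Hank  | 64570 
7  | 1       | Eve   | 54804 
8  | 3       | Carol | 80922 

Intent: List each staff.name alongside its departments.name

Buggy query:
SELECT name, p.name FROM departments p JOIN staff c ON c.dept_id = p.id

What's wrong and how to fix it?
Bug: Both tables have a 'name' column; the unqualified reference is ambiguous

Fix: Qualify the column with its table alias (c.name)

Corrected query:
SELECT c.name, p.name FROM departments p JOIN staff c ON c.dept_id = p.id

Result:
name  | name   
------+--------
Bob   | HR     
Grace | Finance
Eve   | Legal  
Grace | Sales  
Dave  | Finance
Hank  | Finance
Eve   | HR     
Carol | Legal  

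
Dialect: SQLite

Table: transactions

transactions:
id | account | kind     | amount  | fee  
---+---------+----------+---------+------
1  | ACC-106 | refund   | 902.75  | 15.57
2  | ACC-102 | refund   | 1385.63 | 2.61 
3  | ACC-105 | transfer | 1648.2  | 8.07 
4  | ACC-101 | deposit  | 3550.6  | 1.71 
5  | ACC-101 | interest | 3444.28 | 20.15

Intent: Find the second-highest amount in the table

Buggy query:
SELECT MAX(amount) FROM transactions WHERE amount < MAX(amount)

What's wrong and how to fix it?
Bug: The inner MAX is an aggregate inside WHERE, which is not allowed

Fix: Compute the overall MAX in a subquery, then take MAX of rows below it

Corrected query:
SELECT MAX(amount) FROM transactions WHERE amount < (SELECT MAX(amount) FROM transactions)

Result:
MAX(amount)
-----------
3444.28    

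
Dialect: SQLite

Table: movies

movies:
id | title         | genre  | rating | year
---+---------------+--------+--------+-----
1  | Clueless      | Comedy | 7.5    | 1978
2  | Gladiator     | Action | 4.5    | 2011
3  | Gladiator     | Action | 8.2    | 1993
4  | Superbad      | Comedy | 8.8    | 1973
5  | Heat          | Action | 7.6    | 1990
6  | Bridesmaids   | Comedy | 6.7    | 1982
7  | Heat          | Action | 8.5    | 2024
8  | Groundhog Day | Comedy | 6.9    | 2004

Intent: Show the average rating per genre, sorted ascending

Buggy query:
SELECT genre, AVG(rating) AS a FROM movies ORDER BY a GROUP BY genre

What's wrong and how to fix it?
Bug: GROUP BY must precede ORDER BY

Fix: Move ORDER BY to the end, after GROUP BY

Corrected query:
SELECT genre, AVG(rating) AS a FROM movies GROUP BY genre ORDER BY a

Result:
genre  | a    
-------+------
Action | 7.2  
Comedy | 7.475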